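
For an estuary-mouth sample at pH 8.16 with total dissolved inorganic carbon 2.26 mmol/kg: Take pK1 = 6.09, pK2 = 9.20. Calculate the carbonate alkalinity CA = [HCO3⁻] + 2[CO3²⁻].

CA = 2.43 mmol/kg

CA = [HCO3⁻] + 2[CO3²⁻] = (α₁ + 2α₂)·DIC
At pH 8.16: [H⁺]/K1 = 10^-2.07 = 0.0085114, K2/[H⁺] = 10^-1.04 = 0.091201
α₁ = 1/(1 + 0.0085114 + 0.091201) = 1/1.0997 = 0.9093; α₂ = α₁·K2/[H⁺] = 0.08293
α₁ + 2α₂ = 1.0752
CA = 1.0752 × 2.26 = 2.43 mmol/kg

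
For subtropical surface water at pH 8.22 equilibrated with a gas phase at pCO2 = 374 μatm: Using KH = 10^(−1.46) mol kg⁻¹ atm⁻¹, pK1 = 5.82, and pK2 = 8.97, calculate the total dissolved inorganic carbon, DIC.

DIC = 3.85 mmol/kg

[CO2*] = KH · pCO2 = 10^(−1.46) × 374×10^-6 = 1.297×10^-5 mol/kg
α₀ = 1/(1 + K1/[H⁺] + K1K2/[H⁺]²) = 1/(1 + 10^+2.40 + 10^+1.65) = 0.003369
DIC = [CO2*]/α₀ = 1.297×10^-5 / 0.003369 = 3.85 mmol/kg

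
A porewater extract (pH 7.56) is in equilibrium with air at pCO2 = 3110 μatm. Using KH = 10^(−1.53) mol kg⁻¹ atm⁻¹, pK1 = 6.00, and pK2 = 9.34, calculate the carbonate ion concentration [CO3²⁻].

[CO3²⁻] = 0.0553 mmol/kg

[CO2*] = KH · pCO2 = 10^(−1.53) × 3110×10^-6 = 9.178×10^-5 mol/kg
α₀ = 1/(1 + K1/[H⁺] + K1K2/[H⁺]²) = 1/(1 + 10^+1.56 + 10^-0.22) = 0.02638
DIC = [CO2*]/α₀ = 9.178×10^-5 / 0.02638 = 3.480 mmol/kg
[CO3²⁻] = α₂·DIC; α₂ = 0.01589, so [CO3²⁻] = 0.01589 × 3.480 = 0.0553 mmol/kg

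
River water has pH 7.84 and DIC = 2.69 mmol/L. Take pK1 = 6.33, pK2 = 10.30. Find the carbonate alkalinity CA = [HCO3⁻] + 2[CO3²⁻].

CA = [HCO3⁻] + 2[CO3²⁻] = (α₁ + 2α₂)·DIC
At pH 7.84: [H⁺]/K1 = 10^-1.51 = 0.030903, K2/[H⁺] = 10^-2.46 = 0.0034674
α₁ = 1/(1 + 0.030903 + 0.0034674) = 1/1.0344 = 0.9668; α₂ = α₁·K2/[H⁺] = 0.003352
α₁ + 2α₂ = 0.9735
CA = 0.9735 × 2.69 = 2.62 mmol/L

CA = 2.62 mmol/L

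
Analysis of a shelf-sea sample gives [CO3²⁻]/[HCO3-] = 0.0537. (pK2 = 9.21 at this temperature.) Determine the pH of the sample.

pH = 7.94

From K2 = [H⁺][CO3²⁻]/[HCO3-]:  pH = pK2 + log₁₀([CO3²⁻]/[HCO3-])
log₁₀(0.0537) = -1.270
pH = 9.21 + (-1.270) = 7.94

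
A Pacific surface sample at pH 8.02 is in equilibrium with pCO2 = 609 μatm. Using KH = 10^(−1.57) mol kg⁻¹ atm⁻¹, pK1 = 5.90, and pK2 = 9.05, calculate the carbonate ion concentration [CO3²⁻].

[CO2*] = KH · pCO2 = 10^(−1.57) × 609×10^-6 = 1.639×10^-5 mol/kg
α₀ = 1/(1 + K1/[H⁺] + K1K2/[H⁺]²) = 1/(1 + 10^+2.12 + 10^+1.09) = 0.006890
DIC = [CO2*]/α₀ = 1.639×10^-5 / 0.006890 = 2.379 mmol/kg
[CO3²⁻] = α₂·DIC; α₂ = 0.08477, so [CO3²⁻] = 0.08477 × 2.379 = 0.202 mmol/kg

[CO3²⁻] = 0.202 mmol/kg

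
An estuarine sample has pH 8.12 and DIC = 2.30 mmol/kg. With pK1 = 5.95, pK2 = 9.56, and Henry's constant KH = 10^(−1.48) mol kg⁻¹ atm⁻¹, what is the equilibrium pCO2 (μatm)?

pCO2 = 450 μatm

α₀ = 1 / (1 + K1/[H⁺] + K1K2/[H⁺]²) = 1 / (1 + 10^+2.17 + 10^+0.73)
   = 1 / (1 + 147.91 + 5.3703) = 1/154.28 = 0.006482
[CO2*] = α₀ × DIC = 0.006482 × 2.30 = 0.01491 mmol/kg = 14.91 μmol/kg
pCO2 = [CO2*]/KH = 1.491×10^-5 / 3.311×10^-2 = 450 μatm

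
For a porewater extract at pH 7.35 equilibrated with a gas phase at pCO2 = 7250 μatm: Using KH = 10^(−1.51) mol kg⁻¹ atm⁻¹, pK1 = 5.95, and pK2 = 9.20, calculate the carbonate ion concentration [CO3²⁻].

[CO3²⁻] = 0.0795 mmol/kg

[CO2*] = KH · pCO2 = 10^(−1.51) × 7250×10^-6 = 2.240×10^-4 mol/kg
α₀ = 1/(1 + K1/[H⁺] + K1K2/[H⁺]²) = 1/(1 + 10^+1.40 + 10^-0.45) = 0.03777
DIC = [CO2*]/α₀ = 2.240×10^-4 / 0.03777 = 5.931 mmol/kg
[CO3²⁻] = α₂·DIC; α₂ = 0.01340, so [CO3²⁻] = 0.01340 × 5.931 = 0.0795 mmol/kg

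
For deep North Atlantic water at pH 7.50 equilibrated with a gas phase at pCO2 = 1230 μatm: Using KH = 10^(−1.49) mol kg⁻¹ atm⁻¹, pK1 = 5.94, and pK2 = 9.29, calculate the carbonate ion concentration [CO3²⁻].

[CO3²⁻] = 0.0234 mmol/kg

[CO2*] = KH · pCO2 = 10^(−1.49) × 1230×10^-6 = 3.980×10^-5 mol/kg
α₀ = 1/(1 + K1/[H⁺] + K1K2/[H⁺]²) = 1/(1 + 10^+1.56 + 10^-0.23) = 0.02639
DIC = [CO2*]/α₀ = 3.980×10^-5 / 0.02639 = 1.508 mmol/kg
[CO3²⁻] = α₂·DIC; α₂ = 0.01554, so [CO3²⁻] = 0.01554 × 1.508 = 0.0234 mmol/kg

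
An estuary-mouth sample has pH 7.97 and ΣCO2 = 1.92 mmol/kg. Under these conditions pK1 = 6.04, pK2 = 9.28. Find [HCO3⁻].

[HCO3⁻] = 1.81 mmol/kg

α₁ = 1 / (1 + [H⁺]/K1 + K2/[H⁺]) = 1 / (1 + 10^-1.93 + 10^-1.31)
   = 1 / (1 + 0.011749 + 0.048978) = 1/1.0607 = 0.9427
[HCO3⁻] = α₁ × DIC = 0.9427 × 1.92 = 1.81 mmol/kg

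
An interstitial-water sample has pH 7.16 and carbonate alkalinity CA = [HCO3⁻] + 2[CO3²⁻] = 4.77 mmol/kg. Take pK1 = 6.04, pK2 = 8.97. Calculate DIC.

CA = [HCO3⁻] + 2[CO3²⁻] = (α₁ + 2α₂)·DIC
At pH 7.16: [H⁺]/K1 = 10^-1.12 = 0.075858, K2/[H⁺] = 10^-1.81 = 0.015488
α₁ = 1/(1 + 0.075858 + 0.015488) = 1/1.0913 = 0.9163; α₂ = α₁·K2/[H⁺] = 0.01419
α₁ + 2α₂ = 0.9447
DIC = CA / (α₁ + 2α₂) = 4.77 / 0.9447 = 5.05 mmol/kg

DIC = 5.05 mmol/kg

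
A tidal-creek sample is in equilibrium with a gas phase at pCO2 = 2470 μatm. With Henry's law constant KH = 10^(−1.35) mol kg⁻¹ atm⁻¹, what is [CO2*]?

KH = 10^(−1.35) = 4.467×10^-2 mol kg⁻¹ atm⁻¹
[CO2*] = KH · pCO2 = 4.467×10^-2 × 2470×10^-6 atm = 1.10×10^-4 mol/kg

[CO2*] = 110 μmol/kg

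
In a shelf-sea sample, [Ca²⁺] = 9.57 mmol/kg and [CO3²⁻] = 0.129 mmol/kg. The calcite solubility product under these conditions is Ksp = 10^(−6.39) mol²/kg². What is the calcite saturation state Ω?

Ω = 3.03

Ksp = 10^(−6.39) = 4.074×10^-7
Ω = [Ca²⁺][CO3²⁻]/Ksp = (9.57×10^-3)(0.129×10^-3) / 4.074×10^-7 = 3.03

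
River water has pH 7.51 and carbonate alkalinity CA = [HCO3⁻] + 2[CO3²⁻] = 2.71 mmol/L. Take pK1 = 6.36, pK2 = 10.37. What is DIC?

CA = [HCO3⁻] + 2[CO3²⁻] = (α₁ + 2α₂)·DIC
At pH 7.51: [H⁺]/K1 = 10^-1.15 = 0.070795, K2/[H⁺] = 10^-2.86 = 0.0013804
α₁ = 1/(1 + 0.070795 + 0.0013804) = 1/1.0722 = 0.9327; α₂ = α₁·K2/[H⁺] = 0.001287
α₁ + 2α₂ = 0.9353
DIC = CA / (α₁ + 2α₂) = 2.71 / 0.9353 = 2.90 mmol/L

DIC = 2.90 mmol/L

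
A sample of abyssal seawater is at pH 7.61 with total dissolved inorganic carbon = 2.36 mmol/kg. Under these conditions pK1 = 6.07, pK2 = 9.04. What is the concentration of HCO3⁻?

α₁ = 1 / (1 + [H⁺]/K1 + K2/[H⁺]) = 1 / (1 + 10^-1.54 + 10^-1.43)
   = 1 / (1 + 0.028840 + 0.037154) = 1/1.0660 = 0.9381
[HCO3⁻] = α₁ × DIC = 0.9381 × 2.36 = 2.21 mmol/kg

[HCO3⁻] = 2.21 mmol/kg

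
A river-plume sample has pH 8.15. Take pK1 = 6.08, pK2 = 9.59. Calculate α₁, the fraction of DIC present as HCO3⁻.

α₁ = 0.957

α₁ = 1 / (1 + [H⁺]/K1 + K2/[H⁺]) = 1 / (1 + 10^-2.07 + 10^-1.44)
   = 1 / (1 + 0.0085114 + 0.036308) = 1/1.0448 = 0.9571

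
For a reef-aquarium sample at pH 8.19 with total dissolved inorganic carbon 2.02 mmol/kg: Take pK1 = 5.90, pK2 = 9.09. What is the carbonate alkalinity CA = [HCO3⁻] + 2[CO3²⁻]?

CA = 2.24 mmol/kg

CA = [HCO3⁻] + 2[CO3²⁻] = (α₁ + 2α₂)·DIC
At pH 8.19: [H⁺]/K1 = 10^-2.29 = 0.0051286, K2/[H⁺] = 10^-0.90 = 0.12589
α₁ = 1/(1 + 0.0051286 + 0.12589) = 1/1.1310 = 0.8842; α₂ = α₁·K2/[H⁺] = 0.1113
α₁ + 2α₂ = 1.1068
CA = 1.1068 × 2.02 = 2.24 mmol/kg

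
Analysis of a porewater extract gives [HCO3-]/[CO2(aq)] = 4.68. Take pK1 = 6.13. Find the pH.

pH = 6.80

From K1 = [H⁺][HCO3-]/[CO2(aq)]:  pH = pK1 + log₁₀([HCO3-]/[CO2(aq)])
log₁₀(4.68) = +0.670
pH = 6.13 + (+0.670) = 6.80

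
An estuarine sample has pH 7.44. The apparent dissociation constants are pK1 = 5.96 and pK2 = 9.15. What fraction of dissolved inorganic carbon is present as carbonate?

α₂ = 0.0185

α₂ = 1 / (1 + [H⁺]/K2 + [H⁺]²/(K1K2)) = 1 / (1 + 10^+1.71 + 10^+0.23)
   = 1 / (1 + 51.286 + 1.6982) = 1/53.984 = 0.01852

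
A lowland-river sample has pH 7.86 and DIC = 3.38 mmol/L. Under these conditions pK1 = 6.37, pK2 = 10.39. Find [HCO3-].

α₁ = 1 / (1 + [H⁺]/K1 + K2/[H⁺]) = 1 / (1 + 10^-1.49 + 10^-2.53)
   = 1 / (1 + 0.032359 + 0.0029512) = 1/1.0353 = 0.9659
[HCO3⁻] = α₁ × DIC = 0.9659 × 3.38 = 3.26 mmol/L

[HCO3⁻] = 3.26 mmol/L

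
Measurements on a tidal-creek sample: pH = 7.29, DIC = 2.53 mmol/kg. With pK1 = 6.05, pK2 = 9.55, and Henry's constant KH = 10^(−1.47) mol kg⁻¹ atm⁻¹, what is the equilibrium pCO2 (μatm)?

α₀ = 1 / (1 + K1/[H⁺] + K1K2/[H⁺]²) = 1 / (1 + 10^+1.24 + 10^-1.02)
   = 1 / (1 + 17.378 + 0.095499) = 1/18.474 = 0.05413
[CO2*] = α₀ × DIC = 0.05413 × 2.53 = 0.1370 mmol/kg
pCO2 = [CO2*]/KH = 1.370×10^-4 / 3.388×10^-2 = 4040 μatm

pCO2 = 4040 μatm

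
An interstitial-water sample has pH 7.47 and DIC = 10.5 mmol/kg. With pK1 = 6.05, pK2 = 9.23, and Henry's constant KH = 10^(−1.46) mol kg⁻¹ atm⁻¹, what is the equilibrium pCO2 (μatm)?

α₀ = 1 / (1 + K1/[H⁺] + K1K2/[H⁺]²) = 1 / (1 + 10^+1.42 + 10^-0.34)
   = 1 / (1 + 26.303 + 0.45709) = 1/27.760 = 0.03602
[CO2*] = α₀ × DIC = 0.03602 × 10.5 = 0.3782 mmol/kg
pCO2 = [CO2*]/KH = 3.782×10^-4 / 3.467×10^-2 = 1.09×10^4 μatm

pCO2 = 1.09×10^4 μatm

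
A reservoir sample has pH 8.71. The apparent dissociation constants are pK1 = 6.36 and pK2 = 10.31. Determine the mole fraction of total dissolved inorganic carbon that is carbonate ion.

α₂ = 0.0244

α₂ = 1 / (1 + [H⁺]/K2 + [H⁺]²/(K1K2)) = 1 / (1 + 10^+1.60 + 10^-0.75)
   = 1 / (1 + 39.811 + 0.17783) = 1/40.989 = 0.02440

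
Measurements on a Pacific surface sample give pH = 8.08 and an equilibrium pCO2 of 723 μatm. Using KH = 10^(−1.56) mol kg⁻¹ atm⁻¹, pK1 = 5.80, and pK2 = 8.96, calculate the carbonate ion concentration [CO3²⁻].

[CO3²⁻] = 0.500 mmol/kg

[CO2*] = KH · pCO2 = 10^(−1.56) × 723×10^-6 = 1.991×10^-5 mol/kg
α₀ = 1/(1 + K1/[H⁺] + K1K2/[H⁺]²) = 1/(1 + 10^+2.28 + 10^+1.40) = 0.004615
DIC = [CO2*]/α₀ = 1.991×10^-5 / 0.004615 = 4.314 mmol/kg
[CO3²⁻] = α₂·DIC; α₂ = 0.1159, so [CO3²⁻] = 0.1159 × 4.314 = 0.500 mmol/kg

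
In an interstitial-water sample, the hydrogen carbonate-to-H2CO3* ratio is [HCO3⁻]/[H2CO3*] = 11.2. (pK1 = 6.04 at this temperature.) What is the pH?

From K1 = [H⁺][HCO3⁻]/[H2CO3*]:  pH = pK1 + log₁₀([HCO3⁻]/[H2CO3*])
log₁₀(11.2) = +1.049
pH = 6.04 + (+1.049) = 7.09

pH = 7.09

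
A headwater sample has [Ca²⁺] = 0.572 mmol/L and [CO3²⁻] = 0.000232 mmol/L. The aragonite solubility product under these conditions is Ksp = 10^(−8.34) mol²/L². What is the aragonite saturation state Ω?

Ω = 0.0290

Ksp = 10^(−8.34) = 4.571×10^-9
Ω = [Ca²⁺][CO3²⁻]/Ksp = (0.572×10^-3)(0.000232×10^-3) / 4.571×10^-9 = 0.0290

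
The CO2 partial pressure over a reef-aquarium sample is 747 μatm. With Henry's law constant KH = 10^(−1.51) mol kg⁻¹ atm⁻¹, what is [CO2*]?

[CO2*] = 23.1 μmol/kg

KH = 10^(−1.51) = 3.090×10^-2 mol kg⁻¹ atm⁻¹
[CO2*] = KH · pCO2 = 3.090×10^-2 × 747×10^-6 atm = 2.31×10^-5 mol/kg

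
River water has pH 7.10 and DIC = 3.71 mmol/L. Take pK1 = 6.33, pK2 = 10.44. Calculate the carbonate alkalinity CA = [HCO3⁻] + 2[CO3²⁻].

CA = [HCO3⁻] + 2[CO3²⁻] = (α₁ + 2α₂)·DIC
At pH 7.10: [H⁺]/K1 = 10^-0.77 = 0.16982, K2/[H⁺] = 10^-3.34 = 0.00045709
α₁ = 1/(1 + 0.16982 + 0.00045709) = 1/1.1703 = 0.8545; α₂ = α₁·K2/[H⁺] = 0.0003906
α₁ + 2α₂ = 0.8553
CA = 0.8553 × 3.71 = 3.17 mmol/L

CA = 3.17 mmol/L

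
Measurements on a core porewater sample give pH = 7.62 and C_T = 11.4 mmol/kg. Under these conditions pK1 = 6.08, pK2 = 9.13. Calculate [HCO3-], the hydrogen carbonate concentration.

[HCO3⁻] = 10.8 mmol/kg

α₁ = 1 / (1 + [H⁺]/K1 + K2/[H⁺]) = 1 / (1 + 10^-1.54 + 10^-1.51)
   = 1 / (1 + 0.028840 + 0.030903) = 1/1.0597 = 0.9436
[HCO3⁻] = α₁ × DIC = 0.9436 × 11.4 = 10.8 mmol/kg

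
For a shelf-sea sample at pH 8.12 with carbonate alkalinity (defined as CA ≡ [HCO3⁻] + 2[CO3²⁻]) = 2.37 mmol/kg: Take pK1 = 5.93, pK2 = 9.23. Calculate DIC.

DIC = 2.22 mmol/kg

CA = [HCO3⁻] + 2[CO3²⁻] = (α₁ + 2α₂)·DIC
At pH 8.12: [H⁺]/K1 = 10^-2.19 = 0.0064565, K2/[H⁺] = 10^-1.11 = 0.077625
α₁ = 1/(1 + 0.0064565 + 0.077625) = 1/1.0841 = 0.9224; α₂ = α₁·K2/[H⁺] = 0.07160
α₁ + 2α₂ = 1.0656
DIC = CA / (α₁ + 2α₂) = 2.37 / 1.0656 = 2.22 mmol/kg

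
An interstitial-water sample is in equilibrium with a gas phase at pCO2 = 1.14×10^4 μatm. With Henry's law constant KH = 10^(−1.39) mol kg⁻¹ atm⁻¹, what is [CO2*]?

[CO2*] = 464 μmol/kg

KH = 10^(−1.39) = 4.074×10^-2 mol kg⁻¹ atm⁻¹
[CO2*] = KH · pCO2 = 4.074×10^-2 × 1.14×10^4×10^-6 atm = 4.64×10^-4 mol/kg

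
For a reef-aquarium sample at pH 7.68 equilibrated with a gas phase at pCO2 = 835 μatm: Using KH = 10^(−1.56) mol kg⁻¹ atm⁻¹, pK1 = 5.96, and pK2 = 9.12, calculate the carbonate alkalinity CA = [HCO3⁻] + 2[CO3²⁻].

CA = 1.29 mmol/kg

[CO2*] = KH · pCO2 = 10^(−1.56) × 835×10^-6 = 2.300×10^-5 mol/kg
α₀ = 1/(1 + K1/[H⁺] + K1K2/[H⁺]²) = 1/(1 + 10^+1.72 + 10^+0.28) = 0.01806
DIC = [CO2*]/α₀ = 2.300×10^-5 / 0.01806 = 1.274 mmol/kg
CA = (α₁ + 2α₂)·DIC = (0.9475 + 2×0.03440) × 1.274 = 1.29 mmol/kg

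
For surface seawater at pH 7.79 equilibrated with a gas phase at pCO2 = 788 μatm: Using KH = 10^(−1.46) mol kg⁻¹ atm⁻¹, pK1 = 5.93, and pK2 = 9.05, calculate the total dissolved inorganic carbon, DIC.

[CO2*] = KH · pCO2 = 10^(−1.46) × 788×10^-6 = 2.732×10^-5 mol/kg
α₀ = 1/(1 + K1/[H⁺] + K1K2/[H⁺]²) = 1/(1 + 10^+1.86 + 10^+0.60) = 0.01292
DIC = [CO2*]/α₀ = 2.732×10^-5 / 0.01292 = 2.12 mmol/kg

DIC = 2.12 mmol/kg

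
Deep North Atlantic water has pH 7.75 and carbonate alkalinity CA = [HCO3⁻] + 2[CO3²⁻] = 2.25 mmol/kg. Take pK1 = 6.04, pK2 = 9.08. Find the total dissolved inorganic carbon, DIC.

DIC = 2.19 mmol/kg

CA = [HCO3⁻] + 2[CO3²⁻] = (α₁ + 2α₂)·DIC
At pH 7.75: [H⁺]/K1 = 10^-1.71 = 0.019498, K2/[H⁺] = 10^-1.33 = 0.046774
α₁ = 1/(1 + 0.019498 + 0.046774) = 1/1.0663 = 0.9378; α₂ = α₁·K2/[H⁺] = 0.04387
α₁ + 2α₂ = 1.0256
DIC = CA / (α₁ + 2α₂) = 2.25 / 1.0256 = 2.19 mmol/kg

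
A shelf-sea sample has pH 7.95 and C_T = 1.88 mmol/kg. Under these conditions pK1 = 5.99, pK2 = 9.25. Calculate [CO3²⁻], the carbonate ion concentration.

[CO3²⁻] = 0.0888 mmol/kg

α₂ = 1 / (1 + [H⁺]/K2 + [H⁺]²/(K1K2)) = 1 / (1 + 10^+1.30 + 10^-0.66)
   = 1 / (1 + 19.953 + 0.21878) = 1/21.171 = 0.04723
[CO3²⁻] = α₂ × DIC = 0.04723 × 1.88 = 0.0888 mmol/kg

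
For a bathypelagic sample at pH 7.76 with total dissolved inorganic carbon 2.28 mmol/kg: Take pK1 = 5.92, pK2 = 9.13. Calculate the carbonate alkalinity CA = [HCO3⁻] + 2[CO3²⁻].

CA = 2.34 mmol/kg

CA = [HCO3⁻] + 2[CO3²⁻] = (α₁ + 2α₂)·DIC
At pH 7.76: [H⁺]/K1 = 10^-1.84 = 0.014454, K2/[H⁺] = 10^-1.37 = 0.042658
α₁ = 1/(1 + 0.014454 + 0.042658) = 1/1.0571 = 0.9460; α₂ = α₁·K2/[H⁺] = 0.04035
α₁ + 2α₂ = 1.0267
CA = 1.0267 × 2.28 = 2.34 mmol/kg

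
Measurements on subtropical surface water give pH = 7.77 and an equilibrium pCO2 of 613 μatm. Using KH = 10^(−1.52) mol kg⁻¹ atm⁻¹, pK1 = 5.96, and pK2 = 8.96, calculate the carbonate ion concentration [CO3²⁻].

[CO3²⁻] = 0.0772 mmol/kg

[CO2*] = KH · pCO2 = 10^(−1.52) × 613×10^-6 = 1.851×10^-5 mol/kg
α₀ = 1/(1 + K1/[H⁺] + K1K2/[H⁺]²) = 1/(1 + 10^+1.81 + 10^+0.62) = 0.01434
DIC = [CO2*]/α₀ = 1.851×10^-5 / 0.01434 = 1.291 mmol/kg
[CO3²⁻] = α₂·DIC; α₂ = 0.05978, so [CO3²⁻] = 0.05978 × 1.291 = 0.0772 mmol/kg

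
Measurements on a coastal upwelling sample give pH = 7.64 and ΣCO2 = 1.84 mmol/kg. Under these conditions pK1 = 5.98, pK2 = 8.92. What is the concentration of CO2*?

[CO2*] = 0.0375 mmol/kg

α₀ = 1 / (1 + K1/[H⁺] + K1K2/[H⁺]²) = 1 / (1 + 10^+1.66 + 10^+0.38)
   = 1 / (1 + 45.709 + 2.3988) = 1/49.108 = 0.02036
[CO2*] = α₀ × DIC = 0.02036 × 1.84 = 0.0375 mmol/kg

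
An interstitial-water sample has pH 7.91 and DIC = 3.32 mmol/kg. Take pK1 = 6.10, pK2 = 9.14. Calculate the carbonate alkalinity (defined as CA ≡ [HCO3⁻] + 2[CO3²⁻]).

CA = [HCO3⁻] + 2[CO3²⁻] = (α₁ + 2α₂)·DIC
At pH 7.91: [H⁺]/K1 = 10^-1.81 = 0.015488, K2/[H⁺] = 10^-1.23 = 0.058884
α₁ = 1/(1 + 0.015488 + 0.058884) = 1/1.0744 = 0.9308; α₂ = α₁·K2/[H⁺] = 0.05481
α₁ + 2α₂ = 1.0404
CA = 1.0404 × 3.32 = 3.45 mmol/kg

CA = 3.45 mmol/kg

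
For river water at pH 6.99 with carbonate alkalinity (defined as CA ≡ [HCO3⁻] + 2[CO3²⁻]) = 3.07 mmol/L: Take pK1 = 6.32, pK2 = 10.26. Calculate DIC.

CA = [HCO3⁻] + 2[CO3²⁻] = (α₁ + 2α₂)·DIC
At pH 6.99: [H⁺]/K1 = 10^-0.67 = 0.21380, K2/[H⁺] = 10^-3.27 = 0.00053703
α₁ = 1/(1 + 0.21380 + 0.00053703) = 1/1.2143 = 0.8235; α₂ = α₁·K2/[H⁺] = 0.0004422
α₁ + 2α₂ = 0.8244
DIC = CA / (α₁ + 2α₂) = 3.07 / 0.8244 = 3.72 mmol/L

DIC = 3.72 mmol/L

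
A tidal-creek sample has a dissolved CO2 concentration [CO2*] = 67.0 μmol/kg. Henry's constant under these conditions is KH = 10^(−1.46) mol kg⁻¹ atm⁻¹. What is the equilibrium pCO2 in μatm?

pCO2 = 1930 μatm

KH = 10^(−1.46) = 3.467×10^-2 mol kg⁻¹ atm⁻¹
pCO2 = [CO2*]/KH = 67.0×10^-6 / 3.467×10^-2 = 1.93×10^-3 atm = 1930 μatm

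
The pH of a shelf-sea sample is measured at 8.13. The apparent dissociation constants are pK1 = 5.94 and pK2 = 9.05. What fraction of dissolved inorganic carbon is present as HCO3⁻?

α₁ = 1 / (1 + [H⁺]/K1 + K2/[H⁺]) = 1 / (1 + 10^-2.19 + 10^-0.92)
   = 1 / (1 + 0.0064565 + 0.12023) = 1/1.1267 = 0.8876

α₁ = 0.888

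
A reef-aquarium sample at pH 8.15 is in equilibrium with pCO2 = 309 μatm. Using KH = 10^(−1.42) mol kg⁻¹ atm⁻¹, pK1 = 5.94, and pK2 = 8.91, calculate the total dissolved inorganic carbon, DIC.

[CO2*] = KH · pCO2 = 10^(−1.42) × 309×10^-6 = 1.175×10^-5 mol/kg
α₀ = 1/(1 + K1/[H⁺] + K1K2/[H⁺]²) = 1/(1 + 10^+2.21 + 10^+1.45) = 0.005226
DIC = [CO2*]/α₀ = 1.175×10^-5 / 0.005226 = 2.25 mmol/kg

DIC = 2.25 mmol/kg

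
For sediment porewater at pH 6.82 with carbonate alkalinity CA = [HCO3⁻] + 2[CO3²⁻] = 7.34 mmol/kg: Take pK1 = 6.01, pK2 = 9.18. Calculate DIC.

DIC = 8.44 mmol/kg

CA = [HCO3⁻] + 2[CO3²⁻] = (α₁ + 2α₂)·DIC
At pH 6.82: [H⁺]/K1 = 10^-0.81 = 0.15488, K2/[H⁺] = 10^-2.36 = 0.0043652
α₁ = 1/(1 + 0.15488 + 0.0043652) = 1/1.1592 = 0.8626; α₂ = α₁·K2/[H⁺] = 0.003766
α₁ + 2α₂ = 0.8702
DIC = CA / (α₁ + 2α₂) = 7.34 / 0.8702 = 8.44 mmol/kg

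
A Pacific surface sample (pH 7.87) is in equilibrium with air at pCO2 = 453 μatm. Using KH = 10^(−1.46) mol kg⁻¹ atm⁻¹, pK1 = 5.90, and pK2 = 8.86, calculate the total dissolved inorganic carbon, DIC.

[CO2*] = KH · pCO2 = 10^(−1.46) × 453×10^-6 = 1.571×10^-5 mol/kg
α₀ = 1/(1 + K1/[H⁺] + K1K2/[H⁺]²) = 1/(1 + 10^+1.97 + 10^+0.98) = 0.009627
DIC = [CO2*]/α₀ = 1.571×10^-5 / 0.009627 = 1.63 mmol/kg

DIC = 1.63 mmol/kg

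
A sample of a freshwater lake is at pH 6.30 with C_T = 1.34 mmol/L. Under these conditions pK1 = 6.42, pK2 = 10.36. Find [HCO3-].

α₁ = 1 / (1 + [H⁺]/K1 + K2/[H⁺]) = 1 / (1 + 10^+0.12 + 10^-4.06)
   = 1 / (1 + 1.3183 + 8.7096×10^-5) = 1/2.3183 = 0.4313
[HCO3⁻] = α₁ × DIC = 0.4313 × 1.34 = 0.578 mmol/L

[HCO3⁻] = 0.578 mmol/L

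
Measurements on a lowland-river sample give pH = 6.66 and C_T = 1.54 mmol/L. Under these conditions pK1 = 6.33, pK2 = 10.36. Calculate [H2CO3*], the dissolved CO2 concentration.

α₀ = 1 / (1 + K1/[H⁺] + K1K2/[H⁺]²) = 1 / (1 + 10^+0.33 + 10^-3.37)
   = 1 / (1 + 2.1380 + 0.00042658) = 1/3.1384 = 0.3186
[CO2*] = α₀ × DIC = 0.3186 × 1.54 = 0.491 mmol/L

[CO2*] = 0.491 mmol/L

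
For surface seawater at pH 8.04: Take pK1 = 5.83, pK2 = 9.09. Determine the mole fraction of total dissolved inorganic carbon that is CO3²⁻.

α₂ = 1 / (1 + [H⁺]/K2 + [H⁺]²/(K1K2)) = 1 / (1 + 10^+1.05 + 10^-1.16)
   = 1 / (1 + 11.220 + 0.069183) = 1/12.289 = 0.08137

α₂ = 0.0814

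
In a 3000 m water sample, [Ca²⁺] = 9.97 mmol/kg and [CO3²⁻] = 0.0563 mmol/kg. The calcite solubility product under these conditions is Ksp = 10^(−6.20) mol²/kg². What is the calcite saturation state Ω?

Ω = 0.890

Ksp = 10^(−6.20) = 6.310×10^-7
Ω = [Ca²⁺][CO3²⁻]/Ksp = (9.97×10^-3)(0.0563×10^-3) / 6.310×10^-7 = 0.890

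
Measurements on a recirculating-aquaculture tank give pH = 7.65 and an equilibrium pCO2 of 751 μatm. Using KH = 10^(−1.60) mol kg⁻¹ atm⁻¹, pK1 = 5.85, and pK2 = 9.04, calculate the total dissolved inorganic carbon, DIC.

DIC = 1.26 mmol/kg

[CO2*] = KH · pCO2 = 10^(−1.60) × 751×10^-6 = 1.886×10^-5 mol/kg
α₀ = 1/(1 + K1/[H⁺] + K1K2/[H⁺]²) = 1/(1 + 10^+1.80 + 10^+0.41) = 0.01500
DIC = [CO2*]/α₀ = 1.886×10^-5 / 0.01500 = 1.26 mmol/kg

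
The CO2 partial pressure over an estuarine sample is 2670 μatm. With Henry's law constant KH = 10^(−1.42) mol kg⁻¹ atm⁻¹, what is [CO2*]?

[CO2*] = 102 μmol/kg

KH = 10^(−1.42) = 3.802×10^-2 mol kg⁻¹ atm⁻¹
[CO2*] = KH · pCO2 = 3.802×10^-2 × 2670×10^-6 atm = 1.02×10^-4 mol/kg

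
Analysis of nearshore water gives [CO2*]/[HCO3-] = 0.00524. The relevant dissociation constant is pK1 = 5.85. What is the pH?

pH = 8.13

From K1 = [H⁺][HCO3-]/[CO2*]:  pH = pK1 − log₁₀([CO2*]/[HCO3-])
log₁₀(0.00524) = -2.281
pH = 5.85 − (-2.281) = 8.13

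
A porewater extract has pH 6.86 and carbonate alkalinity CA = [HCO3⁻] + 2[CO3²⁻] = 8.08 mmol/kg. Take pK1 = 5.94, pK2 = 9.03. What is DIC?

CA = [HCO3⁻] + 2[CO3²⁻] = (α₁ + 2α₂)·DIC
At pH 6.86: [H⁺]/K1 = 10^-0.92 = 0.12023, K2/[H⁺] = 10^-2.17 = 0.0067608
α₁ = 1/(1 + 0.12023 + 0.0067608) = 1/1.1270 = 0.8873; α₂ = α₁·K2/[H⁺] = 0.005999
α₁ + 2α₂ = 0.8993
DIC = CA / (α₁ + 2α₂) = 8.08 / 0.8993 = 8.98 mmol/kg

DIC = 8.98 mmol/kg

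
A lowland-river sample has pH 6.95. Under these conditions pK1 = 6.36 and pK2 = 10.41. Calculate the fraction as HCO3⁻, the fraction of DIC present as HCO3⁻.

α₁ = 1 / (1 + [H⁺]/K1 + K2/[H⁺]) = 1 / (1 + 10^-0.59 + 10^-3.46)
   = 1 / (1 + 0.25704 + 0.00034674) = 1/1.2574 = 0.7953

α₁ = 0.795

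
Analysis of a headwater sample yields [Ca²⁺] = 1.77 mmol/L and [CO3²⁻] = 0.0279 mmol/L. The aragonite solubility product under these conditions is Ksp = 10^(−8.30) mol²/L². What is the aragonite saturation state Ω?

Ω = 9.85

Ksp = 10^(−8.30) = 5.012×10^-9
Ω = [Ca²⁺][CO3²⁻]/Ksp = (1.77×10^-3)(0.0279×10^-3) / 5.012×10^-9 = 9.85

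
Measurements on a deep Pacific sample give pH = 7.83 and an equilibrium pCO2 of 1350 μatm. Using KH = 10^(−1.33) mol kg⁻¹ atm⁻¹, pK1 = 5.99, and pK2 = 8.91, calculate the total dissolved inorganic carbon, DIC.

DIC = 4.80 mmol/kg

[CO2*] = KH · pCO2 = 10^(−1.33) × 1350×10^-6 = 6.314×10^-5 mol/kg
α₀ = 1/(1 + K1/[H⁺] + K1K2/[H⁺]²) = 1/(1 + 10^+1.84 + 10^+0.76) = 0.01317
DIC = [CO2*]/α₀ = 6.314×10^-5 / 0.01317 = 4.80 mmol/kg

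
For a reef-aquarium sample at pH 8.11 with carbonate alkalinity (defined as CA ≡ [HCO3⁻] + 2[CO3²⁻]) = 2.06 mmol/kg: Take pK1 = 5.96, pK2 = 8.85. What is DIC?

CA = [HCO3⁻] + 2[CO3²⁻] = (α₁ + 2α₂)·DIC
At pH 8.11: [H⁺]/K1 = 10^-2.15 = 0.0070795, K2/[H⁺] = 10^-0.74 = 0.18197
α₁ = 1/(1 + 0.0070795 + 0.18197) = 1/1.1890 = 0.8410; α₂ = α₁·K2/[H⁺] = 0.1530
α₁ + 2α₂ = 1.1471
DIC = CA / (α₁ + 2α₂) = 2.06 / 1.1471 = 1.80 mmol/kg

DIC = 1.80 mmol/kg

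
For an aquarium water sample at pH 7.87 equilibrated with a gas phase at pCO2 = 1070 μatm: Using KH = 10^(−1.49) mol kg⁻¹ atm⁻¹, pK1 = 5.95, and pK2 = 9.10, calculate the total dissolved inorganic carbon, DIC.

DIC = 3.08 mmol/kg

[CO2*] = KH · pCO2 = 10^(−1.49) × 1070×10^-6 = 3.462×10^-5 mol/kg
α₀ = 1/(1 + K1/[H⁺] + K1K2/[H⁺]²) = 1/(1 + 10^+1.92 + 10^+0.69) = 0.01123
DIC = [CO2*]/α₀ = 3.462×10^-5 / 0.01123 = 3.08 mmol/kg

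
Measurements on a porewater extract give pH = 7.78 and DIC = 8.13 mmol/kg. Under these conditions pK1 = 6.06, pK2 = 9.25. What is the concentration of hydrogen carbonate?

[HCO3⁻] = 7.72 mmol/kg

α₁ = 1 / (1 + [H⁺]/K1 + K2/[H⁺]) = 1 / (1 + 10^-1.72 + 10^-1.47)
   = 1 / (1 + 0.019055 + 0.033884) = 1/1.0529 = 0.9497
[HCO3⁻] = α₁ × DIC = 0.9497 × 8.13 = 7.72 mmol/kg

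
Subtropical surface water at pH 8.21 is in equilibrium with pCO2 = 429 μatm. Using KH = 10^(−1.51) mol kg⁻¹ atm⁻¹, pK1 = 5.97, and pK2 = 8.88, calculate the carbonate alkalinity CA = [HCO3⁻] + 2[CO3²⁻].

CA = 3.29 mmol/kg

[CO2*] = KH · pCO2 = 10^(−1.51) × 429×10^-6 = 1.326×10^-5 mol/kg
α₀ = 1/(1 + K1/[H⁺] + K1K2/[H⁺]²) = 1/(1 + 10^+2.24 + 10^+1.57) = 0.004718
DIC = [CO2*]/α₀ = 1.326×10^-5 / 0.004718 = 2.810 mmol/kg
CA = (α₁ + 2α₂)·DIC = (0.8200 + 2×0.1753) × 2.810 = 3.29 mmol/kg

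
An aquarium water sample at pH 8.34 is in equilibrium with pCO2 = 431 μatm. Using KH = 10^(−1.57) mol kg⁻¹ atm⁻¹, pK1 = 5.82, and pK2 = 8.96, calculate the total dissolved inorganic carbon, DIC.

[CO2*] = KH · pCO2 = 10^(−1.57) × 431×10^-6 = 1.160×10^-5 mol/kg
α₀ = 1/(1 + K1/[H⁺] + K1K2/[H⁺]²) = 1/(1 + 10^+2.52 + 10^+1.90) = 0.002430
DIC = [CO2*]/α₀ = 1.160×10^-5 / 0.002430 = 4.77 mmol/kg

DIC = 4.77 mmol/kg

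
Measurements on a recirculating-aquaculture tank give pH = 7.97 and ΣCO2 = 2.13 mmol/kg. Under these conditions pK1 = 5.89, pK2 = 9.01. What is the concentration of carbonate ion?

[CO3²⁻] = 0.177 mmol/kg

α₂ = 1 / (1 + [H⁺]/K2 + [H⁺]²/(K1K2)) = 1 / (1 + 10^+1.04 + 10^-1.04)
   = 1 / (1 + 10.965 + 0.091201) = 1/12.056 = 0.08295
[CO3²⁻] = α₂ × DIC = 0.08295 × 2.13 = 0.177 mmol/kg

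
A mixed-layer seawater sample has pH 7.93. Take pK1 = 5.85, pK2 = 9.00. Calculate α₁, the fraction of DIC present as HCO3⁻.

α₁ = 0.915

α₁ = 1 / (1 + [H⁺]/K1 + K2/[H⁺]) = 1 / (1 + 10^-2.08 + 10^-1.07)
   = 1 / (1 + 0.0083176 + 0.085114) = 1/1.0934 = 0.9146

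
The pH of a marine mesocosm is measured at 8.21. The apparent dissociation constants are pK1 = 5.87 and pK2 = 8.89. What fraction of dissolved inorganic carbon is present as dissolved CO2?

α₀ = 1 / (1 + K1/[H⁺] + K1K2/[H⁺]²) = 1 / (1 + 10^+2.34 + 10^+1.66)
   = 1 / (1 + 218.78 + 45.709) = 1/265.48 = 0.003767

α₀ = 0.00377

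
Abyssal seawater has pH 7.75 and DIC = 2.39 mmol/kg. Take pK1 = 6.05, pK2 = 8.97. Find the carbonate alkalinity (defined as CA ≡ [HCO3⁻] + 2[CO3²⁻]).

CA = [HCO3⁻] + 2[CO3²⁻] = (α₁ + 2α₂)·DIC
At pH 7.75: [H⁺]/K1 = 10^-1.70 = 0.019953, K2/[H⁺] = 10^-1.22 = 0.060256
α₁ = 1/(1 + 0.019953 + 0.060256) = 1/1.0802 = 0.9257; α₂ = α₁·K2/[H⁺] = 0.05578
α₁ + 2α₂ = 1.0373
CA = 1.0373 × 2.39 = 2.48 mmol/kg

CA = 2.48 mmol/kg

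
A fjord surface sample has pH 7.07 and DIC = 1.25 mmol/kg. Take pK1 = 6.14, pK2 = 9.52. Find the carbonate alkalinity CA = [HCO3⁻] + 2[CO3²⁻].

CA = 1.12 mmol/kg

CA = [HCO3⁻] + 2[CO3²⁻] = (α₁ + 2α₂)·DIC
At pH 7.07: [H⁺]/K1 = 10^-0.93 = 0.11749, K2/[H⁺] = 10^-2.45 = 0.0035481
α₁ = 1/(1 + 0.11749 + 0.0035481) = 1/1.1210 = 0.8920; α₂ = α₁·K2/[H⁺] = 0.003165
α₁ + 2α₂ = 0.8984
CA = 0.8984 × 1.25 = 1.12 mmol/kg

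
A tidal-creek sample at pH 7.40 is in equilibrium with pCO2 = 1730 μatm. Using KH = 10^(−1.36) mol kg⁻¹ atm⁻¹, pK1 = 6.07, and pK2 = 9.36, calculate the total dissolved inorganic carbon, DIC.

DIC = 1.71 mmol/kg

[CO2*] = KH · pCO2 = 10^(−1.36) × 1730×10^-6 = 7.552×10^-5 mol/kg
α₀ = 1/(1 + K1/[H⁺] + K1K2/[H⁺]²) = 1/(1 + 10^+1.33 + 10^-0.63) = 0.04422
DIC = [CO2*]/α₀ = 7.552×10^-5 / 0.04422 = 1.71 mmol/kg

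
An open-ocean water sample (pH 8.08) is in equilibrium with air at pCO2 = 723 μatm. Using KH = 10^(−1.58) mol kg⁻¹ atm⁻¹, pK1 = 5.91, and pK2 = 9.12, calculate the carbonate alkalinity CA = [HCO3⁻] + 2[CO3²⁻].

CA = 3.33 mmol/kg

[CO2*] = KH · pCO2 = 10^(−1.58) × 723×10^-6 = 1.902×10^-5 mol/kg
α₀ = 1/(1 + K1/[H⁺] + K1K2/[H⁺]²) = 1/(1 + 10^+2.17 + 10^+1.13) = 0.006158
DIC = [CO2*]/α₀ = 1.902×10^-5 / 0.006158 = 3.088 mmol/kg
CA = (α₁ + 2α₂)·DIC = (0.9108 + 2×0.08306) × 3.088 = 3.33 mmol/kg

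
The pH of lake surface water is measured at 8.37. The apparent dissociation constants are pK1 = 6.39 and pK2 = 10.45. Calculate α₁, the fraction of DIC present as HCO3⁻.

α₁ = 1 / (1 + [H⁺]/K1 + K2/[H⁺]) = 1 / (1 + 10^-1.98 + 10^-2.08)
   = 1 / (1 + 0.010471 + 0.0083176) = 1/1.0188 = 0.9816

α₁ = 0.982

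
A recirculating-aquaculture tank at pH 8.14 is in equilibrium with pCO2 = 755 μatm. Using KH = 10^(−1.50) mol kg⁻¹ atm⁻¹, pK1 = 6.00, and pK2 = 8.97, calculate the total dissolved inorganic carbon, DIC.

DIC = 3.81 mmol/kg

[CO2*] = KH · pCO2 = 10^(−1.50) × 755×10^-6 = 2.388×10^-5 mol/kg
α₀ = 1/(1 + K1/[H⁺] + K1K2/[H⁺]²) = 1/(1 + 10^+2.14 + 10^+1.31) = 0.006271
DIC = [CO2*]/α₀ = 2.388×10^-5 / 0.006271 = 3.81 mmol/kg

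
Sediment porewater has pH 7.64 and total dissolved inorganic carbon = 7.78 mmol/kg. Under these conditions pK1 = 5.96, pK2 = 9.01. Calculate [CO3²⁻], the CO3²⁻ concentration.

α₂ = 1 / (1 + [H⁺]/K2 + [H⁺]²/(K1K2)) = 1 / (1 + 10^+1.37 + 10^-0.31)
   = 1 / (1 + 23.442 + 0.48978) = 1/24.932 = 0.04011
[CO3²⁻] = α₂ × DIC = 0.04011 × 7.78 = 0.312 mmol/kg

[CO3²⁻] = 0.312 mmol/kg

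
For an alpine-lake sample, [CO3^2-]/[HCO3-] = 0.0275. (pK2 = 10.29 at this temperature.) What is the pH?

pH = 8.73

From K2 = [H⁺][CO3^2-]/[HCO3-]:  pH = pK2 + log₁₀([CO3^2-]/[HCO3-])
log₁₀(0.0275) = -1.561
pH = 10.29 + (-1.561) = 8.73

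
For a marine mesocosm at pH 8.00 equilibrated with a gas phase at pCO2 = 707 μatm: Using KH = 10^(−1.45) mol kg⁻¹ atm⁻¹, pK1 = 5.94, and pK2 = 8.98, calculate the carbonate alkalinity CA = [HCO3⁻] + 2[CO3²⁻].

CA = 3.48 mmol/kg

[CO2*] = KH · pCO2 = 10^(−1.45) × 707×10^-6 = 2.509×10^-5 mol/kg
α₀ = 1/(1 + K1/[H⁺] + K1K2/[H⁺]²) = 1/(1 + 10^+2.06 + 10^+1.08) = 0.007822
DIC = [CO2*]/α₀ = 2.509×10^-5 / 0.007822 = 3.207 mmol/kg
CA = (α₁ + 2α₂)·DIC = (0.8981 + 2×0.09405) × 3.207 = 3.48 mmol/kg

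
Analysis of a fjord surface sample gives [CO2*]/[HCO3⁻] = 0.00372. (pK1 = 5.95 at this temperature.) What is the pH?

From K1 = [H⁺][HCO3⁻]/[CO2*]:  pH = pK1 − log₁₀([CO2*]/[HCO3⁻])
log₁₀(0.00372) = -2.429
pH = 5.95 − (-2.429) = 8.38

pH = 8.38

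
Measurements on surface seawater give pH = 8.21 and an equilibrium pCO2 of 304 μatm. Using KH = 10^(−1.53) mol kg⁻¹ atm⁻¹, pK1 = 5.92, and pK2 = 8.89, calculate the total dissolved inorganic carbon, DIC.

DIC = 2.12 mmol/kg

[CO2*] = KH · pCO2 = 10^(−1.53) × 304×10^-6 = 8.972×10^-6 mol/kg
α₀ = 1/(1 + K1/[H⁺] + K1K2/[H⁺]²) = 1/(1 + 10^+2.29 + 10^+1.61) = 0.004224
DIC = [CO2*]/α₀ = 8.972×10^-6 / 0.004224 = 2.12 mmol/kg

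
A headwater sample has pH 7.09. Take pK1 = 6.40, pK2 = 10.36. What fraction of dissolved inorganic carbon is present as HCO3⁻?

α₁ = 0.830

α₁ = 1 / (1 + [H⁺]/K1 + K2/[H⁺]) = 1 / (1 + 10^-0.69 + 10^-3.27)
   = 1 / (1 + 0.20417 + 0.00053703) = 1/1.2047 = 0.8301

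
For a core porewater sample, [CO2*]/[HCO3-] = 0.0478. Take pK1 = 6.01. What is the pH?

From K1 = [H⁺][HCO3-]/[CO2*]:  pH = pK1 − log₁₀([CO2*]/[HCO3-])
log₁₀(0.0478) = -1.321
pH = 6.01 − (-1.321) = 7.33

pH = 7.33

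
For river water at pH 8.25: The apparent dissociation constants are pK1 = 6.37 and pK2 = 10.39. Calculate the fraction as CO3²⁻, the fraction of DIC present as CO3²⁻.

α₂ = 1 / (1 + [H⁺]/K2 + [H⁺]²/(K1K2)) = 1 / (1 + 10^+2.14 + 10^+0.26)
   = 1 / (1 + 138.04 + 1.8197) = 1/140.86 = 0.007099

α₂ = 0.00710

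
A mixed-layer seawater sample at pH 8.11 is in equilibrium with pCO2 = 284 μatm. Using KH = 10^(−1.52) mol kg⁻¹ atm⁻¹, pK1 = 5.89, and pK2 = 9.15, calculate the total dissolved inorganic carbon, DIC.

DIC = 1.56 mmol/kg

[CO2*] = KH · pCO2 = 10^(−1.52) × 284×10^-6 = 8.577×10^-6 mol/kg
α₀ = 1/(1 + K1/[H⁺] + K1K2/[H⁺]²) = 1/(1 + 10^+2.22 + 10^+1.18) = 0.005492
DIC = [CO2*]/α₀ = 8.577×10^-6 / 0.005492 = 1.56 mmol/kg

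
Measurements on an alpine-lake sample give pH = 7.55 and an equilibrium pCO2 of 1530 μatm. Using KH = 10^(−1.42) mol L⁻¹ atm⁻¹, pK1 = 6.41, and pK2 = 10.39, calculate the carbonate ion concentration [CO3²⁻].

[CO2*] = KH · pCO2 = 10^(−1.42) × 1530×10^-6 = 5.817×10^-5 mol/L
α₀ = 1/(1 + K1/[H⁺] + K1K2/[H⁺]²) = 1/(1 + 10^+1.14 + 10^-1.70) = 0.06746
DIC = [CO2*]/α₀ = 5.817×10^-5 / 0.06746 = 0.8623 mmol/L
[CO3²⁻] = α₂·DIC; α₂ = 0.001346, so [CO3²⁻] = 0.001346 × 0.8623 = 0.00116 mmol/L = 1.16 μmol/L

[CO3²⁻] = 1.16 μmol/L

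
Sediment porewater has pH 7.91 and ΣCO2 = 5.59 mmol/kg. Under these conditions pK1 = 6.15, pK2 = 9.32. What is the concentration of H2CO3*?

[CO2*] = 0.0920 mmol/kg

α₀ = 1 / (1 + K1/[H⁺] + K1K2/[H⁺]²) = 1 / (1 + 10^+1.76 + 10^+0.35)
   = 1 / (1 + 57.544 + 2.2387) = 1/60.783 = 0.01645
[CO2*] = α₀ × DIC = 0.01645 × 5.59 = 0.0920 mmol/kg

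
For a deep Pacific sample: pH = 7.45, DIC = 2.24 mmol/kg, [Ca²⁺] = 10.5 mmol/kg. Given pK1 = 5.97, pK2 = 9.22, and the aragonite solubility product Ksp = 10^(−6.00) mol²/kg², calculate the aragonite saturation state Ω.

α₂ = 1 / (1 + [H⁺]/K2 + [H⁺]²/(K1K2)) = 1 / (1 + 10^+1.77 + 10^+0.29)
   = 1 / (1 + 58.884 + 1.9498) = 1/61.834 = 0.01617
[CO3²⁻] = α₂ × DIC = 0.01617 × 2.24 = 0.03623 mmol/kg
Ksp = 10^(−6.00) = 1.000×10^-6
Ω = [Ca²⁺][CO3²⁻]/Ksp = (10.5×10^-3)(3.623×10^-5) / 1.000×10^-6 = 0.380

Ω = 0.380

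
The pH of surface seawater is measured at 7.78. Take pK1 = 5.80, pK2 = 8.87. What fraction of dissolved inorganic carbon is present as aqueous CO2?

α₀ = 0.00959

α₀ = 1 / (1 + K1/[H⁺] + K1K2/[H⁺]²) = 1 / (1 + 10^+1.98 + 10^+0.89)
   = 1 / (1 + 95.499 + 7.7625) = 1/104.26 = 0.009591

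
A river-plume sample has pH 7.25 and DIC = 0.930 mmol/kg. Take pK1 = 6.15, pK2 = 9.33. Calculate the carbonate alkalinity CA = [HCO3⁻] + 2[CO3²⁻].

CA = [HCO3⁻] + 2[CO3²⁻] = (α₁ + 2α₂)·DIC
At pH 7.25: [H⁺]/K1 = 10^-1.10 = 0.079433, K2/[H⁺] = 10^-2.08 = 0.0083176
α₁ = 1/(1 + 0.079433 + 0.0083176) = 1/1.0878 = 0.9193; α₂ = α₁·K2/[H⁺] = 0.007647
α₁ + 2α₂ = 0.9346
CA = 0.9346 × 0.930 = 0.869 mmol/kg

CA = 0.869 mmol/kg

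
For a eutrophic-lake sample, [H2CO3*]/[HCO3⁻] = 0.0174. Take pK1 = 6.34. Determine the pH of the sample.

From K1 = [H⁺][HCO3⁻]/[H2CO3*]:  pH = pK1 − log₁₀([H2CO3*]/[HCO3⁻])
log₁₀(0.0174) = -1.759
pH = 6.34 − (-1.759) = 8.10

pH = 8.10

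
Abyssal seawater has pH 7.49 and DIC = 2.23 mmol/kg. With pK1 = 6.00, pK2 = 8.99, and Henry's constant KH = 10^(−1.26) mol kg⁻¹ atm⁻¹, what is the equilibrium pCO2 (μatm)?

pCO2 = 1230 μatm

α₀ = 1 / (1 + K1/[H⁺] + K1K2/[H⁺]²) = 1 / (1 + 10^+1.49 + 10^-0.01)
   = 1 / (1 + 30.903 + 0.97724) = 1/32.880 = 0.03041
[CO2*] = α₀ × DIC = 0.03041 × 2.23 = 0.06782 mmol/kg
pCO2 = [CO2*]/KH = 6.782×10^-5 / 5.495×10^-2 = 1230 μatm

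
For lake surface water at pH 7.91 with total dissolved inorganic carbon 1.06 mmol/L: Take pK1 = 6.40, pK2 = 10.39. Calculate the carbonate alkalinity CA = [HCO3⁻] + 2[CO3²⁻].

CA = 1.03 mmol/L

CA = [HCO3⁻] + 2[CO3²⁻] = (α₁ + 2α₂)·DIC
At pH 7.91: [H⁺]/K1 = 10^-1.51 = 0.030903, K2/[H⁺] = 10^-2.48 = 0.0033113
α₁ = 1/(1 + 0.030903 + 0.0033113) = 1/1.0342 = 0.9669; α₂ = α₁·K2/[H⁺] = 0.003202
α₁ + 2α₂ = 0.9733
CA = 0.9733 × 1.06 = 1.03 mmol/L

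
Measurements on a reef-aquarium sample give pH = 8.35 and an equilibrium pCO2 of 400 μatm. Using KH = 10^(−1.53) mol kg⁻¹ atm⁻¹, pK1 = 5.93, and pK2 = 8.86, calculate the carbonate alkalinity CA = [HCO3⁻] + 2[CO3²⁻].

CA = 5.02 mmol/kg

[CO2*] = KH · pCO2 = 10^(−1.53) × 400×10^-6 = 1.180×10^-5 mol/kg
α₀ = 1/(1 + K1/[H⁺] + K1K2/[H⁺]²) = 1/(1 + 10^+2.42 + 10^+1.91) = 0.002896
DIC = [CO2*]/α₀ = 1.180×10^-5 / 0.002896 = 4.076 mmol/kg
CA = (α₁ + 2α₂)·DIC = (0.7617 + 2×0.2354) × 4.076 = 5.02 mmol/kg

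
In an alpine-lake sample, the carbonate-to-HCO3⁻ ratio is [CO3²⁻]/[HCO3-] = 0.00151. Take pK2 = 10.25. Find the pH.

pH = 7.43

From K2 = [H⁺][CO3²⁻]/[HCO3-]:  pH = pK2 + log₁₀([CO3²⁻]/[HCO3-])
log₁₀(0.00151) = -2.821
pH = 10.25 + (-2.821) = 7.43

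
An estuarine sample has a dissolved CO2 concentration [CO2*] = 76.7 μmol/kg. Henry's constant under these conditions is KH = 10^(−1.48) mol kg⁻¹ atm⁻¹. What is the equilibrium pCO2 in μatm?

pCO2 = 2320 μatm

KH = 10^(−1.48) = 3.311×10^-2 mol kg⁻¹ atm⁻¹
pCO2 = [CO2*]/KH = 76.7×10^-6 / 3.311×10^-2 = 2.32×10^-3 atm = 2320 μatm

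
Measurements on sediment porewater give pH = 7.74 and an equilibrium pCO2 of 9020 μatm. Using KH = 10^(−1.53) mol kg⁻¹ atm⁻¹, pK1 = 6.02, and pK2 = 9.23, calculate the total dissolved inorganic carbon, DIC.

[CO2*] = KH · pCO2 = 10^(−1.53) × 9020×10^-6 = 2.662×10^-4 mol/kg
α₀ = 1/(1 + K1/[H⁺] + K1K2/[H⁺]²) = 1/(1 + 10^+1.72 + 10^+0.23) = 0.01812
DIC = [CO2*]/α₀ = 2.662×10^-4 / 0.01812 = 14.7 mmol/kg

DIC = 14.7 mmol/kg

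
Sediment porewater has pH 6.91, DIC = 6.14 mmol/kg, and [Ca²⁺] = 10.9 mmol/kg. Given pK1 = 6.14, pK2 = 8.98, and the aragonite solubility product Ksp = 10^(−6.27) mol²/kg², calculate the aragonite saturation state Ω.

α₂ = 1 / (1 + [H⁺]/K2 + [H⁺]²/(K1K2)) = 1 / (1 + 10^+2.07 + 10^+1.30)
   = 1 / (1 + 117.49 + 19.953) = 1/138.44 = 0.007223
[CO3²⁻] = α₂ × DIC = 0.007223 × 6.14 = 0.04435 mmol/kg
Ksp = 10^(−6.27) = 5.370×10^-7
Ω = [Ca²⁺][CO3²⁻]/Ksp = (10.9×10^-3)(4.435×10^-5) / 5.370×10^-7 = 0.900

Ω = 0.900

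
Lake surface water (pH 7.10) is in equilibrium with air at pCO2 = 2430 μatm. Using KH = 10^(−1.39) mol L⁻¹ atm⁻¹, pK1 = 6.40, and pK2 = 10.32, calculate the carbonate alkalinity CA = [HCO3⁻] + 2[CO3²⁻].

[CO2*] = KH · pCO2 = 10^(−1.39) × 2430×10^-6 = 9.899×10^-5 mol/L
α₀ = 1/(1 + K1/[H⁺] + K1K2/[H⁺]²) = 1/(1 + 10^+0.70 + 10^-2.52) = 0.1663
DIC = [CO2*]/α₀ = 9.899×10^-5 / 0.1663 = 0.5954 mmol/L
CA = (α₁ + 2α₂)·DIC = (0.8332 + 2×0.0005021) × 0.5954 = 0.497 mmol/L

CA = 0.497 mmol/L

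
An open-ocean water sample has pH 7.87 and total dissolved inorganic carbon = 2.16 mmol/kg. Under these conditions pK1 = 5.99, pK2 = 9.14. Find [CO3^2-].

α₂ = 1 / (1 + [H⁺]/K2 + [H⁺]²/(K1K2)) = 1 / (1 + 10^+1.27 + 10^-0.61)
   = 1 / (1 + 18.621 + 0.24547) = 1/19.866 = 0.05034
[CO3²⁻] = α₂ × DIC = 0.05034 × 2.16 = 0.109 mmol/kg

[CO3²⁻] = 0.109 mmol/kg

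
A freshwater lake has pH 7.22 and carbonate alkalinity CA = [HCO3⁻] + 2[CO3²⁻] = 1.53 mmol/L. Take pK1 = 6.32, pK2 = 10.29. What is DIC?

DIC = 1.72 mmol/L

CA = [HCO3⁻] + 2[CO3²⁻] = (α₁ + 2α₂)·DIC
At pH 7.22: [H⁺]/K1 = 10^-0.90 = 0.12589, K2/[H⁺] = 10^-3.07 = 0.00085114
α₁ = 1/(1 + 0.12589 + 0.00085114) = 1/1.1267 = 0.8875; α₂ = α₁·K2/[H⁺] = 0.0007554
α₁ + 2α₂ = 0.8890
DIC = CA / (α₁ + 2α₂) = 1.53 / 0.8890 = 1.72 mmol/L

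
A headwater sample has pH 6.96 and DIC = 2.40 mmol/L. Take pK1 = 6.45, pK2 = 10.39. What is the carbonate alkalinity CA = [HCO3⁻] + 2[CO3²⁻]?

CA = 1.83 mmol/L

CA = [HCO3⁻] + 2[CO3²⁻] = (α₁ + 2α₂)·DIC
At pH 6.96: [H⁺]/K1 = 10^-0.51 = 0.30903, K2/[H⁺] = 10^-3.43 = 0.00037154
α₁ = 1/(1 + 0.30903 + 0.00037154) = 1/1.3094 = 0.7637; α₂ = α₁·K2/[H⁺] = 0.0002837
α₁ + 2α₂ = 0.7643
CA = 0.7643 × 2.40 = 1.83 mmol/L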